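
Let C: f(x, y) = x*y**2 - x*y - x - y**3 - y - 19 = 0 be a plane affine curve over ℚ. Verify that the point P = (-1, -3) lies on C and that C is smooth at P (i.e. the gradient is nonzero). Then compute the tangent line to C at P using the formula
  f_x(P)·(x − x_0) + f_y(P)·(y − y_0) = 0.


Tangent line at P: 11*x - 21*y - 52 = 0.

Step 1: f(-1, -3) = 0, so P lies on C.
Step 2: partial derivatives
  f_x(x, y) = y**2 - y - 1, f_y(x, y) = 2*x*y - x - 3*y**2 - 1.
  f_x(P) = 11, f_y(P) = -21 (gradient nonzero, so P is smooth).
Step 3: tangent line at P: 11·(x − -1) + -21·(y − -3) = 0.
Expanding: 11*x - 21*y - 52 = 0.


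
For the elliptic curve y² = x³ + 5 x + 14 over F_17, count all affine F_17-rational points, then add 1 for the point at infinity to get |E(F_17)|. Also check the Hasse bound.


Affine points = {(2, 7), (2, 10), (4, 8), (4, 9), (7, 1), (7, 16), (12, 0), (13, 7), (13, 10), (15, 8), (15, 9), (16, 5), (16, 12)}; affine count = 13; |E(F_17)| = 14.

Discriminant check: Δ ∝ 4a³ + 27b² = 4·5³ + 27·14² = 4·125 + 27·196 ≡ 12 (mod 17). Nonzero ⇒ E is nonsingular.
For each x ∈ F_17, compute rhs = x³ + 5·x + 14 mod 17, then count y ∈ F_17 with y² ≡ rhs.
  x = 0: rhs = 14, matching y values: none (0 points).
  x = 1: rhs = 3, matching y values: none (0 points).
  x = 2: rhs = 15, matching y values: 7, 10 (2 points).
  x = 3: rhs = 5, matching y values: none (0 points).
  x = 4: rhs = 13, matching y values: 8, 9 (2 points).
  x = 5: rhs = 11, matching y values: none (0 points).
  x = 6: rhs = 5, matching y values: none (0 points).
  x = 7: rhs = 1, matching y values: 1, 16 (2 points).
  x = 8: rhs = 5, matching y values: none (0 points).
  x = 9: rhs = 6, matching y values: none (0 points).
  x = 10: rhs = 10, matching y values: none (0 points).
  x = 11: rhs = 6, matching y values: none (0 points).
  x = 12: rhs = 0, matching y values: 0 (1 points).
  x = 13: rhs = 15, matching y values: 7, 10 (2 points).
  x = 14: rhs = 6, matching y values: none (0 points).
  x = 15: rhs = 13, matching y values: 8, 9 (2 points).
  x = 16: rhs = 8, matching y values: 5, 12 (2 points).
Total affine count: 13.
Full point count |E(F_17)| = 13 + 1 = 14.
Hasse bound: |14 − (17+1)| = |-4| = 4 ≤ 2√17 ≈ 8.2462 ✓.


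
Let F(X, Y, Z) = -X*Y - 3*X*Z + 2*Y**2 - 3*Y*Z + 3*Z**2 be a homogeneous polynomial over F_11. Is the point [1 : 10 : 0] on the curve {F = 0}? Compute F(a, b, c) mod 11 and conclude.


F(1,10,0) ≡ 3 (mod 11); P is NOT on the curve.

Evaluate F(1, 10, 0) term-by-term (mod 11).
  -X*Y ↦ -1·1·10·1 = -10
  -3*X*Z ↦ -3·1·1·0 = 0
  2*Y**2 ↦ 2·1·100·1 = 200
  -3*Y*Z ↦ -3·1·10·0 = 0
  3*Z**2 ↦ 3·1·1·0 = 0
Sum: F(1, 10, 0) = (-10) + (0) + (200) + (0) + (0) = 190.
Reducing mod 11: 190 ≡ 3 (mod 11).
Since F(a, b, c) ≡ 3 ≠ 0 (mod 11), P does NOT lie on the curve.


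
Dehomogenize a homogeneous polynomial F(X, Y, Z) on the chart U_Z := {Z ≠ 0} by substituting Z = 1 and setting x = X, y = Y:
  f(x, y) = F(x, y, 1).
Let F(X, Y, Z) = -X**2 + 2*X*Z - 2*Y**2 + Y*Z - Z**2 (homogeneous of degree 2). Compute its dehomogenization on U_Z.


f(x, y) = -x**2 + 2*x - 2*y**2 + y - 1

On U_Z we set Z = 1. Each monomial c·X^i·Y^j·Z^k in F becomes c·x^i·y^j·1^k = c·x^i·y^j.
Substituting Z = 1: F(X, Y, 1) = -x**2 + 2*x - 2*y**2 + y - 1.
Note: deg(f) ≤ deg(F) = 2; strict inequality happens when F is divisible by Z (lost terms).


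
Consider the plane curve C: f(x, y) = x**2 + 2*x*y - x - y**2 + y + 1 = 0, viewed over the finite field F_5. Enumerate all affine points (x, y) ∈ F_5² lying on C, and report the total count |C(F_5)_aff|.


Affine F_5-points: {(0, 3)}; count = 1.

For each of the 25 pairs (x, y) ∈ F_5², evaluate f(x, y) mod 5. Record the zeros.
  x = 0: [0↦1, 1↦1, 2↦4, 3↦0, 4↦4]  zeros at y ∈ {3}
  x = 1: [0↦1, 1↦3, 2↦3, 3↦1, 4↦2]  zeros at y ∈ ∅
  x = 2: [0↦3, 1↦2, 2↦4, 3↦4, 4↦2]  zeros at y ∈ ∅
  x = 3: [0↦2, 1↦3, 2↦2, 3↦4, 4↦4]  zeros at y ∈ ∅
  x = 4: [0↦3, 1↦1, 2↦2, 3↦1, 4↦3]  zeros at y ∈ ∅
Collecting zeros: affine points = {(0, 3)}.
Total count |C(F_5)_aff| = 1.


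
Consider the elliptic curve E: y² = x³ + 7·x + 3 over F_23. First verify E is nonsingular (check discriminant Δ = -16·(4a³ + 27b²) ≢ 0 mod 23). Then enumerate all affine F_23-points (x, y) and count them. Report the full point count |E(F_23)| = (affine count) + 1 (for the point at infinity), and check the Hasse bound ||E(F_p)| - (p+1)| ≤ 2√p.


Affine points = {(0, 7), (0, 16), (2, 5), (2, 18), (4, 7), (4, 16), (5, 5), (5, 18), (6, 10), (6, 13), (7, 2), (7, 21), (9, 6), (9, 17), (11, 10), (11, 13), (14, 4), (14, 19), (16, 5), (16, 18), (18, 2), (18, 21), (19, 7), (19, 16), (20, 1), (20, 22), (21, 2), (21, 21), (22, 8), (22, 15)}; affine count = 30; |E(F_23)| = 31.

Discriminant check: Δ ∝ 4a³ + 27b² = 4·7³ + 27·3² = 4·343 + 27·9 ≡ 5 (mod 23). Nonzero ⇒ E is nonsingular.
For each x ∈ F_23, compute rhs = x³ + 7·x + 3 mod 23, then count y ∈ F_23 with y² ≡ rhs.
  x = 0: rhs = 3, matching y values: 7, 16 (2 points).
  x = 1: rhs = 11, matching y values: none (0 points).
  x = 2: rhs = 2, matching y values: 5, 18 (2 points).
  x = 3: rhs = 5, matching y values: none (0 points).
  x = 4: rhs = 3, matching y values: 7, 16 (2 points).
  x = 5: rhs = 2, matching y values: 5, 18 (2 points).
  x = 6: rhs = 8, matching y values: 10, 13 (2 points).
  x = 7: rhs = 4, matching y values: 2, 21 (2 points).
  x = 8: rhs = 19, matching y values: none (0 points).
  x = 9: rhs = 13, matching y values: 6, 17 (2 points).
  x = 10: rhs = 15, matching y values: none (0 points).
  x = 11: rhs = 8, matching y values: 10, 13 (2 points).
  x = 12: rhs = 21, matching y values: none (0 points).
  x = 13: rhs = 14, matching y values: none (0 points).
  x = 14: rhs = 16, matching y values: 4, 19 (2 points).
  x = 15: rhs = 10, matching y values: none (0 points).
  x = 16: rhs = 2, matching y values: 5, 18 (2 points).
  x = 17: rhs = 21, matching y values: none (0 points).
  x = 18: rhs = 4, matching y values: 2, 21 (2 points).
  x = 19: rhs = 3, matching y values: 7, 16 (2 points).
  x = 20: rhs = 1, matching y values: 1, 22 (2 points).
  x = 21: rhs = 4, matching y values: 2, 21 (2 points).
  x = 22: rhs = 18, matching y values: 8, 15 (2 points).
Total affine count: 30.
Full point count |E(F_23)| = 30 + 1 = 31.
Hasse bound: |31 − (23+1)| = |7| = 7 ≤ 2√23 ≈ 9.5917 ✓.


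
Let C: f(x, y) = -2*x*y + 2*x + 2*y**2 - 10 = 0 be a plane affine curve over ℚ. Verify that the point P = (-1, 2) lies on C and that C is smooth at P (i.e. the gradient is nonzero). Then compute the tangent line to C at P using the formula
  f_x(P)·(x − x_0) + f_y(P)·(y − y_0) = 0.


Tangent line at P: -2*x + 10*y - 22 = 0.

Step 1: f(-1, 2) = 0, so P lies on C.
Step 2: partial derivatives
  f_x(x, y) = 2 - 2*y, f_y(x, y) = -2*x + 4*y.
  f_x(P) = -2, f_y(P) = 10 (gradient nonzero, so P is smooth).
Step 3: tangent line at P: -2·(x − -1) + 10·(y − 2) = 0.
Expanding: -2*x + 10*y - 22 = 0.


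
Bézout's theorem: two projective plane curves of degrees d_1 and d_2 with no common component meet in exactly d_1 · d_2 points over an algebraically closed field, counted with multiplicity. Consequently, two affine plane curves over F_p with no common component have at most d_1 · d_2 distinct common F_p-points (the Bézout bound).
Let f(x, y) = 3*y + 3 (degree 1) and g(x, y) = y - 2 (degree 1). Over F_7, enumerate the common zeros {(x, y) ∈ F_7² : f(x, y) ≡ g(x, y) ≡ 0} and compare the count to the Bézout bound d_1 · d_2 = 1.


Common zeros: ∅; count = 0; Bézout bound = 1.

deg(f) = 1, deg(g) = 1, so Bézout bound = 1.
Scan x ∈ F_7. For each x, list the y ∈ F_7 with f(x, y) ≡ 0 and those with g(x, y) ≡ 0 (mod 7); the common zeros in that column are the intersection.
  x = 0: f ≡ 0 at y ∈ {6}; g ≡ 0 at y ∈ {2}; common: ∅.
  x = 1: f ≡ 0 at y ∈ {6}; g ≡ 0 at y ∈ {2}; common: ∅.
  x = 2: f ≡ 0 at y ∈ {6}; g ≡ 0 at y ∈ {2}; common: ∅.
  x = 3: f ≡ 0 at y ∈ {6}; g ≡ 0 at y ∈ {2}; common: ∅.
  x = 4: f ≡ 0 at y ∈ {6}; g ≡ 0 at y ∈ {2}; common: ∅.
  x = 5: f ≡ 0 at y ∈ {6}; g ≡ 0 at y ∈ {2}; common: ∅.
  x = 6: f ≡ 0 at y ∈ {6}; g ≡ 0 at y ∈ {2}; common: ∅.
Collecting: common zeros = ∅, so the count is 0.
Comparison with the Bézout bound: 0 ≤ 1 = deg(f)·deg(g), as expected for curves with no common component (the affine F_7-count falls short of the bound because intersections may lie at infinity, over extension fields, or carry multiplicity).


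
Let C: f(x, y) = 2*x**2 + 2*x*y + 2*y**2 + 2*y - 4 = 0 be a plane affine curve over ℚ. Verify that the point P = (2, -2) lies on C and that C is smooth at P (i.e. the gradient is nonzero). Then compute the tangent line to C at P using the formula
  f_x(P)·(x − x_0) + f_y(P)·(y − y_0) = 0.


Tangent line at P: 4*x - 2*y - 12 = 0.

Step 1: f(2, -2) = 0, so P lies on C.
Step 2: partial derivatives
  f_x(x, y) = 4*x + 2*y, f_y(x, y) = 2*x + 4*y + 2.
  f_x(P) = 4, f_y(P) = -2 (gradient nonzero, so P is smooth).
Step 3: tangent line at P: 4·(x − 2) + -2·(y − -2) = 0.
Expanding: 4*x - 2*y - 12 = 0.


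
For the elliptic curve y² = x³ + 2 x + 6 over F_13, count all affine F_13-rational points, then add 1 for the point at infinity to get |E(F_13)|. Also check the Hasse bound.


Affine points = {(1, 3), (1, 10), (3, 0), (4, 0), (6, 0), (7, 5), (7, 8), (8, 1), (8, 12), (9, 5), (9, 8), (10, 5), (10, 8), (12, 4), (12, 9)}; affine count = 15; |E(F_13)| = 16.

Discriminant check: Δ ∝ 4a³ + 27b² = 4·2³ + 27·6² = 4·8 + 27·36 ≡ 3 (mod 13). Nonzero ⇒ E is nonsingular.
For each x ∈ F_13, compute rhs = x³ + 2·x + 6 mod 13, then count y ∈ F_13 with y² ≡ rhs.
  x = 0: rhs = 6, matching y values: none (0 points).
  x = 1: rhs = 9, matching y values: 3, 10 (2 points).
  x = 2: rhs = 5, matching y values: none (0 points).
  x = 3: rhs = 0, matching y values: 0 (1 points).
  x = 4: rhs = 0, matching y values: 0 (1 points).
  x = 5: rhs = 11, matching y values: none (0 points).
  x = 6: rhs = 0, matching y values: 0 (1 points).
  x = 7: rhs = 12, matching y values: 5, 8 (2 points).
  x = 8: rhs = 1, matching y values: 1, 12 (2 points).
  x = 9: rhs = 12, matching y values: 5, 8 (2 points).
  x = 10: rhs = 12, matching y values: 5, 8 (2 points).
  x = 11: rhs = 7, matching y values: none (0 points).
  x = 12: rhs = 3, matching y values: 4, 9 (2 points).
Total affine count: 15.
Full point count |E(F_13)| = 15 + 1 = 16.
Hasse bound: |16 − (13+1)| = |2| = 2 ≤ 2√13 ≈ 7.2111 ✓.


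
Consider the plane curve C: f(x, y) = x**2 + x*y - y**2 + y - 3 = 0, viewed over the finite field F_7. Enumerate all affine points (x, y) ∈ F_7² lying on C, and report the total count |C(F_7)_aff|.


Affine F_7-points: {(4, 6)}; count = 1.

For each of the 49 pairs (x, y) ∈ F_7², evaluate f(x, y) mod 7. Record the zeros.
  x = 0: [0↦4, 1↦4, 2↦2, 3↦5, 4↦6, 5↦5, 6↦2]  zeros at y ∈ ∅
  x = 1: [0↦5, 1↦6, 2↦5, 3↦2, 4↦4, 5↦4, 6↦2]  zeros at y ∈ ∅
  x = 2: [0↦1, 1↦3, 2↦3, 3↦1, 4↦4, 5↦5, 6↦4]  zeros at y ∈ ∅
  x = 3: [0↦6, 1↦2, 2↦3, 3↦2, 4↦6, 5↦1, 6↦1]  zeros at y ∈ ∅
  x = 4: [0↦6, 1↦3, 2↦5, 3↦5, 4↦3, 5↦6, 6↦0]  zeros at y ∈ {6}
  x = 5: [0↦1, 1↦6, 2↦2, 3↦3, 4↦2, 5↦6, 6↦1]  zeros at y ∈ ∅
  x = 6: [0↦5, 1↦4, 2↦1, 3↦3, 4↦3, 5↦1, 6↦4]  zeros at y ∈ ∅
Collecting zeros: affine points = {(4, 6)}.
Total count |C(F_7)_aff| = 1.


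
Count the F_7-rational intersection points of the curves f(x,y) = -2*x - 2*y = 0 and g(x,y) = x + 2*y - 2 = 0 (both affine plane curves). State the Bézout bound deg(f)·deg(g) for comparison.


Common zeros: {(5, 2)}; count = 1; Bézout bound = 1.

deg(f) = 1, deg(g) = 1, so Bézout bound = 1.
Scan x ∈ F_7. For each x, list the y ∈ F_7 with f(x, y) ≡ 0 and those with g(x, y) ≡ 0 (mod 7); the common zeros in that column are the intersection.
  x = 0: f ≡ 0 at y ∈ {0}; g ≡ 0 at y ∈ {1}; common: ∅.
  x = 1: f ≡ 0 at y ∈ {6}; g ≡ 0 at y ∈ {4}; common: ∅.
  x = 2: f ≡ 0 at y ∈ {5}; g ≡ 0 at y ∈ {0}; common: ∅.
  x = 3: f ≡ 0 at y ∈ {4}; g ≡ 0 at y ∈ {3}; common: ∅.
  x = 4: f ≡ 0 at y ∈ {3}; g ≡ 0 at y ∈ {6}; common: ∅.
  x = 5: f ≡ 0 at y ∈ {2}; g ≡ 0 at y ∈ {2}; common: {2}.
  x = 6: f ≡ 0 at y ∈ {1}; g ≡ 0 at y ∈ {5}; common: ∅.
Collecting: common zeros = {(5, 2)}, so the count is 1.
Comparison with the Bézout bound: 1 ≤ 1 = deg(f)·deg(g), as expected for curves with no common component (the bound is attained).


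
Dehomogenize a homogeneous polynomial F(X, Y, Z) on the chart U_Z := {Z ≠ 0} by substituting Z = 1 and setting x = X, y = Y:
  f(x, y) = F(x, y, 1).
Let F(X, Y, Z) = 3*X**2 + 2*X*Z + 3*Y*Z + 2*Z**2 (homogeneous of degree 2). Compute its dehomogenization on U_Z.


f(x, y) = 3*x**2 + 2*x + 3*y + 2

On U_Z we set Z = 1. Each monomial c·X^i·Y^j·Z^k in F becomes c·x^i·y^j·1^k = c·x^i·y^j.
Substituting Z = 1: F(X, Y, 1) = 3*x**2 + 2*x + 3*y + 2.
Note: deg(f) ≤ deg(F) = 2; strict inequality happens when F is divisible by Z (lost terms).


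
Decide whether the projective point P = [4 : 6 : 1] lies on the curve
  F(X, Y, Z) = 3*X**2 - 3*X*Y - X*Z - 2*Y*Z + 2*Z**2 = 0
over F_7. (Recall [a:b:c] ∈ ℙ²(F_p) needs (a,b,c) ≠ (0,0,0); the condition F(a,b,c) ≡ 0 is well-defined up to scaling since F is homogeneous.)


F(4,6,1) ≡ 4 (mod 7); P is NOT on the curve.

Evaluate F(4, 6, 1) term-by-term (mod 7).
  3*X**2 ↦ 3·16·1·1 = 48
  -3*X*Y ↦ -3·4·6·1 = -72
  -X*Z ↦ -1·4·1·1 = -4
  -2*Y*Z ↦ -2·1·6·1 = -12
  2*Z**2 ↦ 2·1·1·1 = 2
Sum: F(4, 6, 1) = (48) + (-72) + (-4) + (-12) + (2) = -38.
Reducing mod 7: -38 ≡ 4 (mod 7).
Since F(a, b, c) ≡ 4 ≠ 0 (mod 7), P does NOT lie on the curve.


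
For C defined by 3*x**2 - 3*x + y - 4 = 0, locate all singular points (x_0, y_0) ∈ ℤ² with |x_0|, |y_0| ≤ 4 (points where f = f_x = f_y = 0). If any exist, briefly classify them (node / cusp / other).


No singular points in the scanned grid; C is smooth there.

Compute partial derivatives:
  f_x = 6*x - 3.
  f_y = 1.
f_y = 1 is a nonzero constant, so f_y never vanishes: no point (x, y) can satisfy f = f_x = f_y = 0. In particular no (x, y) ∈ {−4, ..., 4}² is singular; the curve is smooth.


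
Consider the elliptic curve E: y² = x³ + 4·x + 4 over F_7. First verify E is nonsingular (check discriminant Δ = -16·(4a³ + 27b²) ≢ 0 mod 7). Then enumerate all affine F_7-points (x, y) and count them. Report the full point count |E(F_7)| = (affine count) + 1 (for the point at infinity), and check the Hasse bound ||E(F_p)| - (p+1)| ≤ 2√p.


Affine points = {(0, 2), (0, 5), (1, 3), (1, 4), (3, 1), (3, 6), (4, 0), (5, 3), (5, 4)}; affine count = 9; |E(F_7)| = 10.

Discriminant check: Δ ∝ 4a³ + 27b² = 4·4³ + 27·4² = 4·64 + 27·16 ≡ 2 (mod 7). Nonzero ⇒ E is nonsingular.
For each x ∈ F_7, compute rhs = x³ + 4·x + 4 mod 7, then count y ∈ F_7 with y² ≡ rhs.
  x = 0: rhs = 4, matching y values: 2, 5 (2 points).
  x = 1: rhs = 2, matching y values: 3, 4 (2 points).
  x = 2: rhs = 6, matching y values: none (0 points).
  x = 3: rhs = 1, matching y values: 1, 6 (2 points).
  x = 4: rhs = 0, matching y values: 0 (1 points).
  x = 5: rhs = 2, matching y values: 3, 4 (2 points).
  x = 6: rhs = 6, matching y values: none (0 points).
Total affine count: 9.
Full point count |E(F_7)| = 9 + 1 = 10.
Hasse bound: |10 − (7+1)| = |2| = 2 ≤ 2√7 ≈ 5.2915 ✓.


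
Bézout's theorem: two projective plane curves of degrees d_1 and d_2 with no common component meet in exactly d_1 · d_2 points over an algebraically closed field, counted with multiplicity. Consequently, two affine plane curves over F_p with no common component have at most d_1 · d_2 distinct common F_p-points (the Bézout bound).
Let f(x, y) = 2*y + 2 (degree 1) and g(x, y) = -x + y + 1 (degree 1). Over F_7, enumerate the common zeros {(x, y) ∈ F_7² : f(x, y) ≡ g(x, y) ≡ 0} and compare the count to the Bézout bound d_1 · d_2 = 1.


Common zeros: {(0, 6)}; count = 1; Bézout bound = 1.

deg(f) = 1, deg(g) = 1, so Bézout bound = 1.
Scan x ∈ F_7. For each x, list the y ∈ F_7 with f(x, y) ≡ 0 and those with g(x, y) ≡ 0 (mod 7); the common zeros in that column are the intersection.
  x = 0: f ≡ 0 at y ∈ {6}; g ≡ 0 at y ∈ {6}; common: {6}.
  x = 1: f ≡ 0 at y ∈ {6}; g ≡ 0 at y ∈ {0}; common: ∅.
  x = 2: f ≡ 0 at y ∈ {6}; g ≡ 0 at y ∈ {1}; common: ∅.
  x = 3: f ≡ 0 at y ∈ {6}; g ≡ 0 at y ∈ {2}; common: ∅.
  x = 4: f ≡ 0 at y ∈ {6}; g ≡ 0 at y ∈ {3}; common: ∅.
  x = 5: f ≡ 0 at y ∈ {6}; g ≡ 0 at y ∈ {4}; common: ∅.
  x = 6: f ≡ 0 at y ∈ {6}; g ≡ 0 at y ∈ {5}; common: ∅.
Collecting: common zeros = {(0, 6)}, so the count is 1.
Comparison with the Bézout bound: 1 ≤ 1 = deg(f)·deg(g), as expected for curves with no common component (the bound is attained).


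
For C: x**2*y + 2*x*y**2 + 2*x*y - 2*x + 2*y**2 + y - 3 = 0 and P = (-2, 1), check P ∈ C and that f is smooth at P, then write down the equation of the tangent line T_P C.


Tangent line at P: -2*x - 3*y - 1 = 0.

Step 1: f(-2, 1) = 0, so P lies on C.
Step 2: partial derivatives
  f_x(x, y) = 2*x*y + 2*y**2 + 2*y - 2, f_y(x, y) = x**2 + 4*x*y + 2*x + 4*y + 1.
  f_x(P) = -2, f_y(P) = -3 (gradient nonzero, so P is smooth).
Step 3: tangent line at P: -2·(x − -2) + -3·(y − 1) = 0.
Expanding: -2*x - 3*y - 1 = 0.


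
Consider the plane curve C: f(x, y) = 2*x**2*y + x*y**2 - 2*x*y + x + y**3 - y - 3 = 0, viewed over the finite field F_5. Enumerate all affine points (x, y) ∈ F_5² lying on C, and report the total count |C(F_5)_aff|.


Affine F_5-points: {(2, 1), (3, 0), (3, 1)}; count = 3.

For each of the 25 pairs (x, y) ∈ F_5², evaluate f(x, y) mod 5. Record the zeros.
  x = 0: [0↦2, 1↦2, 2↦3, 3↦1, 4↦2]  zeros at y ∈ ∅
  x = 1: [0↦3, 1↦4, 2↦3, 3↦1, 4↦4]  zeros at y ∈ ∅
  x = 2: [0↦4, 1↦0, 2↦1, 3↦3, 4↦2]  zeros at y ∈ {1}
  x = 3: [0↦0, 1↦0, 2↦2, 3↦2, 4↦1]  zeros at y ∈ {0, 1}
  x = 4: [0↦1, 1↦4, 2↦1, 3↦3, 4↦1]  zeros at y ∈ ∅
Collecting zeros: affine points = {(2, 1), (3, 0), (3, 1)}.
Total count |C(F_5)_aff| = 3.


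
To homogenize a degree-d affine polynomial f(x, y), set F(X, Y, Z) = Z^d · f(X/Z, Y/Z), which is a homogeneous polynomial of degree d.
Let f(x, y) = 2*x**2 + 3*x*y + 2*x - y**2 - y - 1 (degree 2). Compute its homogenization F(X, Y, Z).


F(X, Y, Z) = 2*X**2 + 3*X*Y + 2*X*Z - Y**2 - Y*Z - Z**2

deg(f) = 2.
Substitute x = X/Z, y = Y/Z into f, then multiply by Z^2.
  monomial 2·x^2·y^0 ↦ 2·X^2·Y^0·Z^0.
  monomial 3·x^1·y^1 ↦ 3·X^1·Y^1·Z^0.
  monomial 2·x^1·y^0 ↦ 2·X^1·Y^0·Z^1.
  monomial -1·x^0·y^2 ↦ -1·X^0·Y^2·Z^0.
  monomial -1·x^0·y^1 ↦ -1·X^0·Y^1·Z^1.
  monomial -1·x^0·y^0 ↦ -1·X^0·Y^0·Z^2.
Collecting: F(X, Y, Z) = 2*X**2 + 3*X*Y + 2*X*Z - Y**2 - Y*Z - Z**2.


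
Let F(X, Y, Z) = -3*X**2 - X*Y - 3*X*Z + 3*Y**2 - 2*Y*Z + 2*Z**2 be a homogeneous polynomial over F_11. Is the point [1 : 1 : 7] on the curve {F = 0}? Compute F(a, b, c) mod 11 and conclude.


F(1,1,7) ≡ 7 (mod 11); P is NOT on the curve.

Evaluate F(1, 1, 7) term-by-term (mod 11).
  -3*X**2 ↦ -3·1·1·1 = -3
  -X*Y ↦ -1·1·1·1 = -1
  -3*X*Z ↦ -3·1·1·7 = -21
  3*Y**2 ↦ 3·1·1·1 = 3
  -2*Y*Z ↦ -2·1·1·7 = -14
  2*Z**2 ↦ 2·1·1·49 = 98
Sum: F(1, 1, 7) = (-3) + (-1) + (-21) + (3) + (-14) + (98) = 62.
Reducing mod 11: 62 ≡ 7 (mod 11).
Since F(a, b, c) ≡ 7 ≠ 0 (mod 11), P does NOT lie on the curve.


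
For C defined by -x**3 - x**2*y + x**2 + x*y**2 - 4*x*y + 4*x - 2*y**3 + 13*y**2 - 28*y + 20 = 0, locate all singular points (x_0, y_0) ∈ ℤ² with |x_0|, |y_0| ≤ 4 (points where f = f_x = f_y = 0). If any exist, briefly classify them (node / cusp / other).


Singular points: {(0, 2)}; classification: node.

Compute partial derivatives:
  f_x = -3*x**2 - 2*x*y + 2*x + y**2 - 4*y + 4.
  f_y = -x**2 + 2*x*y - 4*x - 6*y**2 + 26*y - 28.
Scan x_0 ∈ {−4, ..., 4}. For each x_0, f_y(x_0, y) is a polynomial in y; find its integer roots y ∈ {−4, ..., 4}, then test f_x and f at those candidates.
  x = -4: f_y(-4, y) = -6*y**2 + 18*y - 28; no integer root y with |y| ≤ 4.
  x = -3: f_y(-3, y) = -6*y**2 + 20*y - 25; no integer root y with |y| ≤ 4.
  x = -2: f_y(-2, y) = -6*y**2 + 22*y - 24; no integer root y with |y| ≤ 4.
  x = -1: f_y(-1, y) = -6*y**2 + 24*y - 25; no integer root y with |y| ≤ 4.
  x = 0: f_y(0, y) = -6*y**2 + 26*y - 28; vanishes at y ∈ {2}. (0, 2): f_x = 0, f = 0 — SINGULAR.
  x = 1: f_y(1, y) = -6*y**2 + 28*y - 33; no integer root y with |y| ≤ 4.
  x = 2: f_y(2, y) = -6*y**2 + 30*y - 40; no integer root y with |y| ≤ 4.
  x = 3: f_y(3, y) = -6*y**2 + 32*y - 49; no integer root y with |y| ≤ 4.
  x = 4: f_y(4, y) = -6*y**2 + 34*y - 60; no integer root y with |y| ≤ 4.
Only singular point on the grid: (0, 2).
Classify: substitute x = 0 + u, y = 2 + v and expand: f = -u**3 - u**2*v - u**2 + u*v**2 - 2*v**3 + v**2.
No constant or linear terms (consistent with a singular point). Quadratic part: -u**2 + v**2. Cubic part: -u**3 - u**2*v + u*v**2 - 2*v**3.
The quadratic part v**2 - u**2 = (v − u)(v + u) splits into two distinct linear factors, so there are two distinct tangent lines y − 2 = ±(x − 0) — this is a node (ordinary double point).
Classification: node.


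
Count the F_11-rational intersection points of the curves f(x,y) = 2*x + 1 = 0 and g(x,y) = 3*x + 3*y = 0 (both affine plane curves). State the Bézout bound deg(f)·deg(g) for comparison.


Common zeros: {(5, 6)}; count = 1; Bézout bound = 1.

deg(f) = 1, deg(g) = 1, so Bézout bound = 1.
Scan x ∈ F_11. For each x, list the y ∈ F_11 with f(x, y) ≡ 0 and those with g(x, y) ≡ 0 (mod 11); the common zeros in that column are the intersection.
  x = 0: f ≡ 0 at y ∈ ∅; g ≡ 0 at y ∈ {0}; common: ∅.
  x = 1: f ≡ 0 at y ∈ ∅; g ≡ 0 at y ∈ {10}; common: ∅.
  x = 2: f ≡ 0 at y ∈ ∅; g ≡ 0 at y ∈ {9}; common: ∅.
  x = 3: f ≡ 0 at y ∈ ∅; g ≡ 0 at y ∈ {8}; common: ∅.
  x = 4: f ≡ 0 at y ∈ ∅; g ≡ 0 at y ∈ {7}; common: ∅.
  x = 5: f ≡ 0 at y ∈ {0, 1, 2, 3, 4, 5, 6, 7, 8, 9, 10}; g ≡ 0 at y ∈ {6}; common: {6}.
  x = 6: f ≡ 0 at y ∈ ∅; g ≡ 0 at y ∈ {5}; common: ∅.
  x = 7: f ≡ 0 at y ∈ ∅; g ≡ 0 at y ∈ {4}; common: ∅.
  x = 8: f ≡ 0 at y ∈ ∅; g ≡ 0 at y ∈ {3}; common: ∅.
  x = 9: f ≡ 0 at y ∈ ∅; g ≡ 0 at y ∈ {2}; common: ∅.
  x = 10: f ≡ 0 at y ∈ ∅; g ≡ 0 at y ∈ {1}; common: ∅.
Collecting: common zeros = {(5, 6)}, so the count is 1.
Comparison with the Bézout bound: 1 ≤ 1 = deg(f)·deg(g), as expected for curves with no common component (the bound is attained).


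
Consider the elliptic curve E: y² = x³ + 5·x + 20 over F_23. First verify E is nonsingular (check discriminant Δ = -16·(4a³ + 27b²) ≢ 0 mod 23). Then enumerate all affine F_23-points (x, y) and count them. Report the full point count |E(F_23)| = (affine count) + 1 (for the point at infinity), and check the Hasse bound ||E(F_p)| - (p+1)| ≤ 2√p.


Affine points = {(1, 7), (1, 16), (3, 4), (3, 19), (4, 9), (4, 14), (5, 3), (5, 20), (6, 6), (6, 17), (9, 9), (9, 14), (10, 9), (10, 14), (11, 7), (11, 16), (17, 2), (17, 21), (18, 10), (18, 13), (20, 1), (20, 22), (21, 5), (21, 18)}; affine count = 24; |E(F_23)| = 25.

Discriminant check: Δ ∝ 4a³ + 27b² = 4·5³ + 27·20² = 4·125 + 27·400 ≡ 7 (mod 23). Nonzero ⇒ E is nonsingular.
For each x ∈ F_23, compute rhs = x³ + 5·x + 20 mod 23, then count y ∈ F_23 with y² ≡ rhs.
  x = 0: rhs = 20, matching y values: none (0 points).
  x = 1: rhs = 3, matching y values: 7, 16 (2 points).
  x = 2: rhs = 15, matching y values: none (0 points).
  x = 3: rhs = 16, matching y values: 4, 19 (2 points).
  x = 4: rhs = 12, matching y values: 9, 14 (2 points).
  x = 5: rhs = 9, matching y values: 3, 20 (2 points).
  x = 6: rhs = 13, matching y values: 6, 17 (2 points).
  x = 7: rhs = 7, matching y values: none (0 points).
  x = 8: rhs = 20, matching y values: none (0 points).
  x = 9: rhs = 12, matching y values: 9, 14 (2 points).
  x = 10: rhs = 12, matching y values: 9, 14 (2 points).
  x = 11: rhs = 3, matching y values: 7, 16 (2 points).
  x = 12: rhs = 14, matching y values: none (0 points).
  x = 13: rhs = 5, matching y values: none (0 points).
  x = 14: rhs = 5, matching y values: none (0 points).
  x = 15: rhs = 20, matching y values: none (0 points).
  x = 16: rhs = 10, matching y values: none (0 points).
  x = 17: rhs = 4, matching y values: 2, 21 (2 points).
  x = 18: rhs = 8, matching y values: 10, 13 (2 points).
  x = 19: rhs = 5, matching y values: none (0 points).
  x = 20: rhs = 1, matching y values: 1, 22 (2 points).
  x = 21: rhs = 2, matching y values: 5, 18 (2 points).
  x = 22: rhs = 14, matching y values: none (0 points).
Total affine count: 24.
Full point count |E(F_23)| = 24 + 1 = 25.
Hasse bound: |25 − (23+1)| = |1| = 1 ≤ 2√23 ≈ 9.5917 ✓.


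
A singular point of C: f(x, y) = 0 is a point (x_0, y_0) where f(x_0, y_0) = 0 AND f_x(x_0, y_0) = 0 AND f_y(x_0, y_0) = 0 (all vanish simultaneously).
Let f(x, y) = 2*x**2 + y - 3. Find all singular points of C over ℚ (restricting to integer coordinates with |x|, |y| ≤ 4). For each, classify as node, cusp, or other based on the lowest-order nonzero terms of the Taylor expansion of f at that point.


No singular points in the scanned grid; C is smooth there.

Compute partial derivatives:
  f_x = 4*x.
  f_y = 1.
f_y = 1 is a nonzero constant, so f_y never vanishes: no point (x, y) can satisfy f = f_x = f_y = 0. In particular no (x, y) ∈ {−4, ..., 4}² is singular; the curve is smooth.


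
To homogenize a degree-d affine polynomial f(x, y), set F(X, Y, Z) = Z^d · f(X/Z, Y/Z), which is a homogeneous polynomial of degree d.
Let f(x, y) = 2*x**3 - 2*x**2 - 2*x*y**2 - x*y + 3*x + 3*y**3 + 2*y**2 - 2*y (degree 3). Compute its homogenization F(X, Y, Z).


F(X, Y, Z) = 2*X**3 - 2*X**2*Z - 2*X*Y**2 - X*Y*Z + 3*X*Z**2 + 3*Y**3 + 2*Y**2*Z - 2*Y*Z**2

deg(f) = 3.
Substitute x = X/Z, y = Y/Z into f, then multiply by Z^3.
  monomial 2·x^3·y^0 ↦ 2·X^3·Y^0·Z^0.
  monomial -2·x^2·y^0 ↦ -2·X^2·Y^0·Z^1.
  monomial -2·x^1·y^2 ↦ -2·X^1·Y^2·Z^0.
  monomial -1·x^1·y^1 ↦ -1·X^1·Y^1·Z^1.
  monomial 3·x^1·y^0 ↦ 3·X^1·Y^0·Z^2.
  monomial 3·x^0·y^3 ↦ 3·X^0·Y^3·Z^0.
  monomial 2·x^0·y^2 ↦ 2·X^0·Y^2·Z^1.
  monomial -2·x^0·y^1 ↦ -2·X^0·Y^1·Z^2.
Collecting: F(X, Y, Z) = 2*X**3 - 2*X**2*Z - 2*X*Y**2 - X*Y*Z + 3*X*Z**2 + 3*Y**3 + 2*Y**2*Z - 2*Y*Z**2.


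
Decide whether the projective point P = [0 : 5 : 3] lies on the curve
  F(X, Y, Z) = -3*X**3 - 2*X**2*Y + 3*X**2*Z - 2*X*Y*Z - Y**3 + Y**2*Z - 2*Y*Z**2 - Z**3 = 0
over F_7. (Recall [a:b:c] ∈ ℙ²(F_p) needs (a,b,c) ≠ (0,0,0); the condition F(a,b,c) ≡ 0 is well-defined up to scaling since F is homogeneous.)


F(0,5,3) ≡ 1 (mod 7); P is NOT on the curve.

Evaluate F(0, 5, 3) term-by-term (mod 7).
  -3*X**3 ↦ -3·0·1·1 = 0
  -2*X**2*Y ↦ -2·0·5·1 = 0
  3*X**2*Z ↦ 3·0·1·3 = 0
  -2*X*Y*Z ↦ -2·0·5·3 = 0
  -Y**3 ↦ -1·1·125·1 = -125
  Y**2*Z ↦ 1·1·25·3 = 75
  -2*Y*Z**2 ↦ -2·1·5·9 = -90
  -Z**3 ↦ -1·1·1·27 = -27
Sum: F(0, 5, 3) = (0) + (0) + (0) + (0) + (-125) + (75) + (-90) + (-27) = -167.
Reducing mod 7: -167 ≡ 1 (mod 7).
Since F(a, b, c) ≡ 1 ≠ 0 (mod 7), P does NOT lie on the curve.


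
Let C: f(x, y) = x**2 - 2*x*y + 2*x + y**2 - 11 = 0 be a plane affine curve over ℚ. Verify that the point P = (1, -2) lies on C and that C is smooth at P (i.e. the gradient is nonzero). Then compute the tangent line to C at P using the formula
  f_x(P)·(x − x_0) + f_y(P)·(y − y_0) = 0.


Tangent line at P: 8*x - 6*y - 20 = 0.

Step 1: f(1, -2) = 0, so P lies on C.
Step 2: partial derivatives
  f_x(x, y) = 2*x - 2*y + 2, f_y(x, y) = -2*x + 2*y.
  f_x(P) = 8, f_y(P) = -6 (gradient nonzero, so P is smooth).
Step 3: tangent line at P: 8·(x − 1) + -6·(y − -2) = 0.
Expanding: 8*x - 6*y - 20 = 0.


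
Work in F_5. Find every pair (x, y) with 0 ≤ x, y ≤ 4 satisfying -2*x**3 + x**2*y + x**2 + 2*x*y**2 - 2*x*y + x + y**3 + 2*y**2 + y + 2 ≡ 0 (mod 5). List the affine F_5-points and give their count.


Affine F_5-points: {(0, 2), (0, 3), (1, 3), (1, 4), (2, 1), (3, 0), (4, 2)}; count = 7.

For each of the 25 pairs (x, y) ∈ F_5², evaluate f(x, y) mod 5. Record the zeros.
  x = 0: [0↦2, 1↦1, 2↦0, 3↦0, 4↦2]  zeros at y ∈ {2, 3}
  x = 1: [0↦2, 1↦2, 2↦1, 3↦0, 4↦0]  zeros at y ∈ {3, 4}
  x = 2: [0↦2, 1↦0, 2↦1, 3↦1, 4↦1]  zeros at y ∈ {1}
  x = 3: [0↦0, 1↦3, 2↦3, 3↦1, 4↦3]  zeros at y ∈ {0}
  x = 4: [0↦4, 1↦4, 2↦0, 3↦3, 4↦4]  zeros at y ∈ {2}
Collecting zeros: affine points = {(0, 2), (0, 3), (1, 3), (1, 4), (2, 1), (3, 0), (4, 2)}.
Total count |C(F_5)_aff| = 7.


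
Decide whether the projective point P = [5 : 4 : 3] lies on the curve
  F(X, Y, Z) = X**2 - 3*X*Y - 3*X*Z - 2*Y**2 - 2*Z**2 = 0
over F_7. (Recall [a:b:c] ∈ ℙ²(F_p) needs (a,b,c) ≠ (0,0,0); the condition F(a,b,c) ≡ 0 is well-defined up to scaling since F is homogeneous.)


F(5,4,3) ≡ 3 (mod 7); P is NOT on the curve.

Evaluate F(5, 4, 3) term-by-term (mod 7).
  X**2 ↦ 1·25·1·1 = 25
  -3*X*Y ↦ -3·5·4·1 = -60
  -3*X*Z ↦ -3·5·1·3 = -45
  -2*Y**2 ↦ -2·1·16·1 = -32
  -2*Z**2 ↦ -2·1·1·9 = -18
Sum: F(5, 4, 3) = (25) + (-60) + (-45) + (-32) + (-18) = -130.
Reducing mod 7: -130 ≡ 3 (mod 7).
Since F(a, b, c) ≡ 3 ≠ 0 (mod 7), P does NOT lie on the curve.


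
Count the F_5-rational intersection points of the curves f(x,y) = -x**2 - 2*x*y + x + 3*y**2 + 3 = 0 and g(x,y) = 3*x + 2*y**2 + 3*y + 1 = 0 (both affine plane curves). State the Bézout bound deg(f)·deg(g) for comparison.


Common zeros: {(0, 2)}; count = 1; Bézout bound = 4.

deg(f) = 2, deg(g) = 2, so Bézout bound = 4.
Scan x ∈ F_5. For each x, list the y ∈ F_5 with f(x, y) ≡ 0 and those with g(x, y) ≡ 0 (mod 5); the common zeros in that column are the intersection.
  x = 0: f ≡ 0 at y ∈ {2, 3}; g ≡ 0 at y ∈ {2, 4}; common: {2}.
  x = 1: f ≡ 0 at y ∈ ∅; g ≡ 0 at y ∈ ∅; common: ∅.
  x = 2: f ≡ 0 at y ∈ {1, 2}; g ≡ 0 at y ∈ ∅; common: ∅.
  x = 3: f ≡ 0 at y ∈ ∅; g ≡ 0 at y ∈ {0, 1}; common: ∅.
  x = 4: f ≡ 0 at y ∈ ∅; g ≡ 0 at y ∈ {3}; common: ∅.
Collecting: common zeros = {(0, 2)}, so the count is 1.
Comparison with the Bézout bound: 1 ≤ 4 = deg(f)·deg(g), as expected for curves with no common component (the affine F_5-count falls short of the bound because intersections may lie at infinity, over extension fields, or carry multiplicity).


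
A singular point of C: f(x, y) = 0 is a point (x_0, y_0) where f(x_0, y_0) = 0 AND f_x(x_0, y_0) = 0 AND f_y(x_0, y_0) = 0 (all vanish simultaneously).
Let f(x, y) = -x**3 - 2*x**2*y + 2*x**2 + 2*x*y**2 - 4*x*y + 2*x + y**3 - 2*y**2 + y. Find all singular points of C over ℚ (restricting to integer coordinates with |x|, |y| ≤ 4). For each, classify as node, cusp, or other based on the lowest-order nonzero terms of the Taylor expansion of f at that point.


Singular points: {(0, 1)}; classification: cusp.

Compute partial derivatives:
  f_x = -3*x**2 - 4*x*y + 4*x + 2*y**2 - 4*y + 2.
  f_y = -2*x**2 + 4*x*y - 4*x + 3*y**2 - 4*y + 1.
Scan x_0 ∈ {−4, ..., 4}. For each x_0, f_y(x_0, y) is a polynomial in y; find its integer roots y ∈ {−4, ..., 4}, then test f_x and f at those candidates.
  x = -4: f_y(-4, y) = 3*y**2 - 20*y - 15; no integer root y with |y| ≤ 4.
  x = -3: f_y(-3, y) = 3*y**2 - 16*y - 5; no integer root y with |y| ≤ 4.
  x = -2: f_y(-2, y) = 3*y**2 - 12*y + 1; no integer root y with |y| ≤ 4.
  x = -1: f_y(-1, y) = 3*y**2 - 8*y + 3; no integer root y with |y| ≤ 4.
  x = 0: f_y(0, y) = 3*y**2 - 4*y + 1; vanishes at y ∈ {1}. (0, 1): f_x = 0, f = 0 — SINGULAR.
  x = 1: f_y(1, y) = 3*y**2 - 5; no integer root y with |y| ≤ 4.
  x = 2: f_y(2, y) = 3*y**2 + 4*y - 15; vanishes at y ∈ {-3}. (2, -3): f_x = 52 ≠ 0.
  x = 3: f_y(3, y) = 3*y**2 + 8*y - 29; no integer root y with |y| ≤ 4.
  x = 4: f_y(4, y) = 3*y**2 + 12*y - 47; no integer root y with |y| ≤ 4.
Only singular point on the grid: (0, 1).
Classify: substitute x = 0 + u, y = 1 + v and expand: f = -u**3 - 2*u**2*v + 2*u*v**2 + v**3 + v**2.
No constant or linear terms (consistent with a singular point). Quadratic part: v**2. Cubic part: -u**3 - 2*u**2*v + 2*u*v**2 + v**3.
The quadratic part v**2 is a perfect square, so there is a single (double) tangent line v = 0, i.e. y = 1. Restricting the cubic part to that line (v = 0) leaves -u**3 ≠ 0, so f is not divisible by v and the branch is v² ≈ u**3 to lowest order — this is a cusp.
Classification: cusp.


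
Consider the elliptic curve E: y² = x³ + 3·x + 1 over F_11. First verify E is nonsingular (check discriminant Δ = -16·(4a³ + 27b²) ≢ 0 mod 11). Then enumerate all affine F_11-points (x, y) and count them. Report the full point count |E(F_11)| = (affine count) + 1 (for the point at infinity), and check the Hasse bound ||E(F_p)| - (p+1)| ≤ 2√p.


Affine points = {(0, 1), (0, 10), (1, 4), (1, 7), (2, 2), (2, 9), (3, 2), (3, 9), (4, 0), (5, 3), (5, 8), (6, 2), (6, 9), (8, 3), (8, 8), (9, 3), (9, 8)}; affine count = 17; |E(F_11)| = 18.

Discriminant check: Δ ∝ 4a³ + 27b² = 4·3³ + 27·1² = 4·27 + 27·1 ≡ 3 (mod 11). Nonzero ⇒ E is nonsingular.
For each x ∈ F_11, compute rhs = x³ + 3·x + 1 mod 11, then count y ∈ F_11 with y² ≡ rhs.
  x = 0: rhs = 1, matching y values: 1, 10 (2 points).
  x = 1: rhs = 5, matching y values: 4, 7 (2 points).
  x = 2: rhs = 4, matching y values: 2, 9 (2 points).
  x = 3: rhs = 4, matching y values: 2, 9 (2 points).
  x = 4: rhs = 0, matching y values: 0 (1 points).
  x = 5: rhs = 9, matching y values: 3, 8 (2 points).
  x = 6: rhs = 4, matching y values: 2, 9 (2 points).
  x = 7: rhs = 2, matching y values: none (0 points).
  x = 8: rhs = 9, matching y values: 3, 8 (2 points).
  x = 9: rhs = 9, matching y values: 3, 8 (2 points).
  x = 10: rhs = 8, matching y values: none (0 points).
Total affine count: 17.
Full point count |E(F_11)| = 17 + 1 = 18.
Hasse bound: |18 − (11+1)| = |6| = 6 ≤ 2√11 ≈ 6.6332 ✓.


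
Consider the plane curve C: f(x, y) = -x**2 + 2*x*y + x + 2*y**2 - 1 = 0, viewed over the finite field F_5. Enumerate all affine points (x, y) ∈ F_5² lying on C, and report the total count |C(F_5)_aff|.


Affine F_5-points: {(2, 4)}; count = 1.

For each of the 25 pairs (x, y) ∈ F_5², evaluate f(x, y) mod 5. Record the zeros.
  x = 0: [0↦4, 1↦1, 2↦2, 3↦2, 4↦1]  zeros at y ∈ ∅
  x = 1: [0↦4, 1↦3, 2↦1, 3↦3, 4↦4]  zeros at y ∈ ∅
  x = 2: [0↦2, 1↦3, 2↦3, 3↦2, 4↦0]  zeros at y ∈ {4}
  x = 3: [0↦3, 1↦1, 2↦3, 3↦4, 4↦4]  zeros at y ∈ ∅
  x = 4: [0↦2, 1↦2, 2↦1, 3↦4, 4↦1]  zeros at y ∈ ∅
Collecting zeros: affine points = {(2, 4)}.
Total count |C(F_5)_aff| = 1.


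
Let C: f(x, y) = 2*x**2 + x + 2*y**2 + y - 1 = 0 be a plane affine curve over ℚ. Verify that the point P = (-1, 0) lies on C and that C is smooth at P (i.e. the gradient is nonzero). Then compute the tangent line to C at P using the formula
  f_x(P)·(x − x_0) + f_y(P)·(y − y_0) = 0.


Tangent line at P: -3*x + y - 3 = 0.

Step 1: f(-1, 0) = 0, so P lies on C.
Step 2: partial derivatives
  f_x(x, y) = 4*x + 1, f_y(x, y) = 4*y + 1.
  f_x(P) = -3, f_y(P) = 1 (gradient nonzero, so P is smooth).
Step 3: tangent line at P: -3·(x − -1) + 1·(y − 0) = 0.
Expanding: -3*x + y - 3 = 0.


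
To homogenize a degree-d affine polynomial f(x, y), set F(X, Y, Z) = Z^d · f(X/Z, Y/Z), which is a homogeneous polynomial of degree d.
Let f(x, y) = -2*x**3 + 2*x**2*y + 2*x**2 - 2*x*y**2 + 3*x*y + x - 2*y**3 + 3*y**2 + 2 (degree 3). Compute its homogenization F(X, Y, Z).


F(X, Y, Z) = -2*X**3 + 2*X**2*Y + 2*X**2*Z - 2*X*Y**2 + 3*X*Y*Z + X*Z**2 - 2*Y**3 + 3*Y**2*Z + 2*Z**3

deg(f) = 3.
Substitute x = X/Z, y = Y/Z into f, then multiply by Z^3.
  monomial -2·x^3·y^0 ↦ -2·X^3·Y^0·Z^0.
  monomial 2·x^2·y^1 ↦ 2·X^2·Y^1·Z^0.
  monomial 2·x^2·y^0 ↦ 2·X^2·Y^0·Z^1.
  monomial -2·x^1·y^2 ↦ -2·X^1·Y^2·Z^0.
  monomial 3·x^1·y^1 ↦ 3·X^1·Y^1·Z^1.
  monomial 1·x^1·y^0 ↦ 1·X^1·Y^0·Z^2.
  monomial -2·x^0·y^3 ↦ -2·X^0·Y^3·Z^0.
  monomial 3·x^0·y^2 ↦ 3·X^0·Y^2·Z^1.
  monomial 2·x^0·y^0 ↦ 2·X^0·Y^0·Z^3.
Collecting: F(X, Y, Z) = -2*X**3 + 2*X**2*Y + 2*X**2*Z - 2*X*Y**2 + 3*X*Y*Z + X*Z**2 - 2*Y**3 + 3*Y**2*Z + 2*Z**3.


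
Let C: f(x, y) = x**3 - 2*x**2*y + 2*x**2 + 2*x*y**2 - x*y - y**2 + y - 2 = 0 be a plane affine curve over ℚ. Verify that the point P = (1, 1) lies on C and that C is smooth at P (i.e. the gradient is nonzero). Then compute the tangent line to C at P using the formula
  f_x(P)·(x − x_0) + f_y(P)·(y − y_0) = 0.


Tangent line at P: 4*x - 4 = 0.

Step 1: f(1, 1) = 0, so P lies on C.
Step 2: partial derivatives
  f_x(x, y) = 3*x**2 - 4*x*y + 4*x + 2*y**2 - y, f_y(x, y) = -2*x**2 + 4*x*y - x - 2*y + 1.
  f_x(P) = 4, f_y(P) = 0 (gradient nonzero, so P is smooth).
Step 3: tangent line at P: 4·(x − 1) + 0·(y − 1) = 0.
Expanding: 4*x - 4 = 0.


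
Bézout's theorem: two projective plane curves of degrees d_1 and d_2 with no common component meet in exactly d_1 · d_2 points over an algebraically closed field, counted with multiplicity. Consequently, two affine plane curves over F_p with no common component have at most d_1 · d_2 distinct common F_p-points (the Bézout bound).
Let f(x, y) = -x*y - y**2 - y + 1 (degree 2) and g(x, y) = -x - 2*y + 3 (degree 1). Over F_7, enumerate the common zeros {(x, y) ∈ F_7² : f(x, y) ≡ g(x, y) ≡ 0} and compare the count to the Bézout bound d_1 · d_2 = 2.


Common zeros: ∅; count = 0; Bézout bound = 2.

deg(f) = 2, deg(g) = 1, so Bézout bound = 2.
Scan x ∈ F_7. For each x, list the y ∈ F_7 with f(x, y) ≡ 0 and those with g(x, y) ≡ 0 (mod 7); the common zeros in that column are the intersection.
  x = 0: f ≡ 0 at y ∈ ∅; g ≡ 0 at y ∈ {5}; common: ∅.
  x = 1: f ≡ 0 at y ∈ {2, 3}; g ≡ 0 at y ∈ {1}; common: ∅.
  x = 2: f ≡ 0 at y ∈ ∅; g ≡ 0 at y ∈ {4}; common: ∅.
  x = 3: f ≡ 0 at y ∈ ∅; g ≡ 0 at y ∈ {0}; common: ∅.
  x = 4: f ≡ 0 at y ∈ {4, 5}; g ≡ 0 at y ∈ {3}; common: ∅.
  x = 5: f ≡ 0 at y ∈ ∅; g ≡ 0 at y ∈ {6}; common: ∅.
  x = 6: f ≡ 0 at y ∈ {1, 6}; g ≡ 0 at y ∈ {2}; common: ∅.
Collecting: common zeros = ∅, so the count is 0.
Comparison with the Bézout bound: 0 ≤ 2 = deg(f)·deg(g), as expected for curves with no common component (the affine F_7-count falls short of the bound because intersections may lie at infinity, over extension fields, or carry multiplicity).


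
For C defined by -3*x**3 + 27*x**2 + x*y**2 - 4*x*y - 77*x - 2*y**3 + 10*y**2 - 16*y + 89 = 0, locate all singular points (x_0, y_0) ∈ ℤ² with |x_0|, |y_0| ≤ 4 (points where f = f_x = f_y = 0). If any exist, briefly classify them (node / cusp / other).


Singular points: {(3, 2)}; classification: cusp.

Compute partial derivatives:
  f_x = -9*x**2 + 54*x + y**2 - 4*y - 77.
  f_y = 2*x*y - 4*x - 6*y**2 + 20*y - 16.
Scan x_0 ∈ {−4, ..., 4}. For each x_0, f_y(x_0, y) is a polynomial in y; find its integer roots y ∈ {−4, ..., 4}, then test f_x and f at those candidates.
  x = -4: f_y(-4, y) = -6*y**2 + 12*y; vanishes at y ∈ {0, 2}. (-4, 0): f_x = -437 ≠ 0; (-4, 2): f_x = -441 ≠ 0.
  x = -3: f_y(-3, y) = -6*y**2 + 14*y - 4; vanishes at y ∈ {2}. (-3, 2): f_x = -324 ≠ 0.
  x = -2: f_y(-2, y) = -6*y**2 + 16*y - 8; vanishes at y ∈ {2}. (-2, 2): f_x = -225 ≠ 0.
  x = -1: f_y(-1, y) = -6*y**2 + 18*y - 12; vanishes at y ∈ {1, 2}. (-1, 1): f_x = -143 ≠ 0; (-1, 2): f_x = -144 ≠ 0.
  x = 0: f_y(0, y) = -6*y**2 + 20*y - 16; vanishes at y ∈ {2}. (0, 2): f_x = -81 ≠ 0.
  x = 1: f_y(1, y) = -6*y**2 + 22*y - 20; vanishes at y ∈ {2}. (1, 2): f_x = -36 ≠ 0.
  x = 2: f_y(2, y) = -6*y**2 + 24*y - 24; vanishes at y ∈ {2}. (2, 2): f_x = -9 ≠ 0.
  x = 3: f_y(3, y) = -6*y**2 + 26*y - 28; vanishes at y ∈ {2}. (3, 2): f_x = 0, f = 0 — SINGULAR.
  x = 4: f_y(4, y) = -6*y**2 + 28*y - 32; vanishes at y ∈ {2}. (4, 2): f_x = -9 ≠ 0.
Only singular point on the grid: (3, 2).
Classify: substitute x = 3 + u, y = 2 + v and expand: f = -3*u**3 + u*v**2 - 2*v**3 + v**2.
No constant or linear terms (consistent with a singular point). Quadratic part: v**2. Cubic part: -3*u**3 + u*v**2 - 2*v**3.
The quadratic part v**2 is a perfect square, so there is a single (double) tangent line v = 0, i.e. y = 2. Restricting the cubic part to that line (v = 0) leaves -3*u**3 ≠ 0, so f is not divisible by v and the branch is v² ≈ 3*u**3 to lowest order — this is a cusp.
Classification: cusp.
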